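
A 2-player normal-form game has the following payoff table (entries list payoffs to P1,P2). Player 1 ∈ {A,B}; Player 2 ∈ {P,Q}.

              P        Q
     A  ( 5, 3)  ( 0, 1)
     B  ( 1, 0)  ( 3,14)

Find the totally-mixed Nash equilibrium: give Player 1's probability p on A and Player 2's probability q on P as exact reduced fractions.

(p,q) = (7/8, 3/7)

P1 indiff ⇒ q·5+(1-q)·0 = q·1+(1-q)·3 ⇒ q(4) = (1-q)(3) ⇒ q = 3/7
P2 indiff ⇒ p·3+(1-p)·0 = p·1+(1-p)·14 ⇒ p(2) = (1-p)(14) ⇒ p = 7/8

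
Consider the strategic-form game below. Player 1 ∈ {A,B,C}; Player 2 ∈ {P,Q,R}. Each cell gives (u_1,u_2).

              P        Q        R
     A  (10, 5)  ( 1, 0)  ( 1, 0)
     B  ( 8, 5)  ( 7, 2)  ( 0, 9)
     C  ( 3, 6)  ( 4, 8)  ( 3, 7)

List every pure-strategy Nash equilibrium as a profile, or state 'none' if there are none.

Nash profiles: (A,P)

(A,P): NE
(A,Q): not NE [P1→B gives 7>1; P2→P gives 5>0]
(A,R): not NE [P1→C gives 3>1; P2→P gives 5>0]
(B,P): not NE [P1→A gives 10>8; P2→R gives 9>5]
(B,Q): not NE [P2→R gives 9>2]
(B,R): not NE [P1→C gives 3>0]
(C,P): not NE [P1→A gives 10>3; P2→Q gives 8>6]
(C,Q): not NE [P1→B gives 7>4]
(C,R): not NE [P2→Q gives 8>7]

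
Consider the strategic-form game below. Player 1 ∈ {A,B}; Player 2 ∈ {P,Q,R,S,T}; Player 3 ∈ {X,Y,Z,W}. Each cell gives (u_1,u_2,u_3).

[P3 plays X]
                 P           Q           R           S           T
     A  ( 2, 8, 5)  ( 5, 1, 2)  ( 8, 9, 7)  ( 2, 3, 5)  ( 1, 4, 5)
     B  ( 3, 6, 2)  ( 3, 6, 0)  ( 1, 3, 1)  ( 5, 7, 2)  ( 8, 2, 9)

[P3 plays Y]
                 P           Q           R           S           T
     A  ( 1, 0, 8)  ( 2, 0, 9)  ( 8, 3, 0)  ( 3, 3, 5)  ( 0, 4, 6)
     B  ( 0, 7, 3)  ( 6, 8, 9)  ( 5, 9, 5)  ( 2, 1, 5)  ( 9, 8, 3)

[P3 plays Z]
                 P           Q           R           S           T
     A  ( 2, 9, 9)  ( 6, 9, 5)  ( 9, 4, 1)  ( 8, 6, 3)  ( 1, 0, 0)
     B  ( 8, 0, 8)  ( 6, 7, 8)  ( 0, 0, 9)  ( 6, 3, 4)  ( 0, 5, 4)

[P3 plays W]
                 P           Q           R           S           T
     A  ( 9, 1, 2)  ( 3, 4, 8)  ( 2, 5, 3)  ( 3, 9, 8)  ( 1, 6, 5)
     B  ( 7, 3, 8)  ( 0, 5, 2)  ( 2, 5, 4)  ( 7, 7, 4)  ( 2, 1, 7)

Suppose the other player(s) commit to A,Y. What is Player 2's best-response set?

BR_2 = {T}

u_2(P vs A,Y) = 0
u_2(Q vs A,Y) = 0
u_2(R vs A,Y) = 3
u_2(S vs A,Y) = 3
u_2(T vs A,Y) = 4
max payoff 4 at {T}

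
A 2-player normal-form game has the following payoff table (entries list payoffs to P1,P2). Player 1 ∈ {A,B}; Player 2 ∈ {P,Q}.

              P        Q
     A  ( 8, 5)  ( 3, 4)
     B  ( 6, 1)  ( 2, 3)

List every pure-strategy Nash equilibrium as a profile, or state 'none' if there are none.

(A,P): NE
(A,Q): not NE [P2→P gives 5>4]
(B,P): not NE [P1→A gives 8>6; P2→Q gives 3>1]
(B,Q): not NE [P1→A gives 3>2]

Nash profiles: (A,P)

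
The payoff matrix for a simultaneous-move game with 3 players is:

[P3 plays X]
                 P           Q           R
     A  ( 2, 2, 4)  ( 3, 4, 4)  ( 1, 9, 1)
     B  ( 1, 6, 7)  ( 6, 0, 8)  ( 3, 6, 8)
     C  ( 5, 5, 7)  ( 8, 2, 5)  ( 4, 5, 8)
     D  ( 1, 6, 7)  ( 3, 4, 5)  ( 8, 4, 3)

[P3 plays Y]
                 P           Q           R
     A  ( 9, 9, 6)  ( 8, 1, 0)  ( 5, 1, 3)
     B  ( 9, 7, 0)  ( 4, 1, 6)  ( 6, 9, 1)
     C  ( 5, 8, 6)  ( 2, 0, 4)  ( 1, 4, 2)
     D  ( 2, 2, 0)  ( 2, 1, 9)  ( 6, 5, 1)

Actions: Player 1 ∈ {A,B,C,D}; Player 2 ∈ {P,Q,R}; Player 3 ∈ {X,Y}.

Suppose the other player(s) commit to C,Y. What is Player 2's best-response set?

u_2(P vs C,Y) = 8
u_2(Q vs C,Y) = 0
u_2(R vs C,Y) = 4
max payoff 8 at {P}

argmax u_2 = {P}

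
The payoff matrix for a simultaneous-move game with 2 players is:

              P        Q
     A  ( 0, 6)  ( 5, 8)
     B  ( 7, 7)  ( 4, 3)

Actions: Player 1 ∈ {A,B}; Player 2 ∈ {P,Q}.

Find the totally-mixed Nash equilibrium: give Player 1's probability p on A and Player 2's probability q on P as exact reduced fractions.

P1 indiff ⇒ q·0+(1-q)·5 = q·7+(1-q)·4 ⇒ q(-7) = (1-q)(-1) ⇒ q = 1/8
P2 indiff ⇒ p·6+(1-p)·7 = p·8+(1-p)·3 ⇒ p(-2) = (1-p)(-4) ⇒ p = 2/3

(p,q) = (2/3, 1/8)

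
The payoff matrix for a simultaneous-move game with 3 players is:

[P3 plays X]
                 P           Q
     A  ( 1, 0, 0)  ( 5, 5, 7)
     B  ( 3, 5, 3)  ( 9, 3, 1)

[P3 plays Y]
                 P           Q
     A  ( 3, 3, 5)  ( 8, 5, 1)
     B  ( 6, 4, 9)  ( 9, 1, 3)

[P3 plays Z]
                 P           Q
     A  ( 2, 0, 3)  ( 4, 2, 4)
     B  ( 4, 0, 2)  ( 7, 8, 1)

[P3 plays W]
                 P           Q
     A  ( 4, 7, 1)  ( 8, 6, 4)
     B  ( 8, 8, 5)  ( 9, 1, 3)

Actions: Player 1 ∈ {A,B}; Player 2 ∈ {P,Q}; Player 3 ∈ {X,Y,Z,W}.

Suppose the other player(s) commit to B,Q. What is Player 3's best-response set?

u_3(X vs B,Q) = 1
u_3(Y vs B,Q) = 3
u_3(Z vs B,Q) = 1
u_3(W vs B,Q) = 3
max payoff 3 at {Y,W}

argmax u_3 = {Y,W}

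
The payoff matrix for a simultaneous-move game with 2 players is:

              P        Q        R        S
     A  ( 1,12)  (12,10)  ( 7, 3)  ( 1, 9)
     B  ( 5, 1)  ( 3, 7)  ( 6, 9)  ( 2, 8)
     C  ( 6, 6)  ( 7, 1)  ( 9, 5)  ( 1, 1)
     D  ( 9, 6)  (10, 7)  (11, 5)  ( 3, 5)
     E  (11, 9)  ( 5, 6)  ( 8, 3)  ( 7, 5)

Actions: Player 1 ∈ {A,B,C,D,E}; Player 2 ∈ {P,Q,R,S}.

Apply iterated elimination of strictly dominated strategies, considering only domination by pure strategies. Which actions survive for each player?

P1 drop B (D beats it: P:9>5 Q:10>3 R:11>6 S:3>2)
P1 drop C (D beats it: P:9>6 Q:10>7 R:11>9 S:3>1)
P2 drop R (P beats it: A:12>3 D:6>5 E:9>3)
P2 drop S (P beats it: A:12>9 D:6>5 E:9>5)
P1→{A,D,E} P2→{P,Q}

Survivors P1:{A,D,E} P2:{P,Q}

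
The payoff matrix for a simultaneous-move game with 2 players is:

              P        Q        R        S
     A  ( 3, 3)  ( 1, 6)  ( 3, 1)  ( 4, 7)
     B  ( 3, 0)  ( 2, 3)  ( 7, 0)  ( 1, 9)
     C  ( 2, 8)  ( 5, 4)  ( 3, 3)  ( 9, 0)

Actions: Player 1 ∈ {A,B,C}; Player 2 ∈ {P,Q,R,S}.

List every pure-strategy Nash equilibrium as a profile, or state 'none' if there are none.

PSNE: ∅

(A,P): not NE [P2→S gives 7>3]
(A,Q): not NE [P1→C gives 5>1; P2→S gives 7>6]
(A,R): not NE [P1→B gives 7>3; P2→S gives 7>1]
(A,S): not NE [P1→C gives 9>4]
(B,P): not NE [P2→S gives 9>0]
(B,Q): not NE [P1→C gives 5>2; P2→S gives 9>3]
(B,R): not NE [P2→S gives 9>0]
(B,S): not NE [P1→C gives 9>1]
(C,P): not NE [P1→B gives 3>2]
(C,Q): not NE [P2→P gives 8>4]
(C,R): not NE [P1→B gives 7>3; P2→P gives 8>3]
(C,S): not NE [P2→P gives 8>0]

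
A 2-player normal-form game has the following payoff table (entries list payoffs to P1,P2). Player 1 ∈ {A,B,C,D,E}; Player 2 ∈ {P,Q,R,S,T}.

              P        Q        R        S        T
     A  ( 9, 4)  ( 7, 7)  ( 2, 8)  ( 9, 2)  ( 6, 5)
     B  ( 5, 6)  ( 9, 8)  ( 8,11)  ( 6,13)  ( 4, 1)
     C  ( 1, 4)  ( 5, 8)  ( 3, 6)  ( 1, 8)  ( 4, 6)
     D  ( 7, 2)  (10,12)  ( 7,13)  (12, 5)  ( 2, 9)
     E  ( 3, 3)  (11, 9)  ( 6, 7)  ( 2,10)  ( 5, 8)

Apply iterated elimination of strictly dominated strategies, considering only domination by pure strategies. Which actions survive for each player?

P1 drop C (E beats it: P:3>1 Q:11>5 R:6>3 S:2>1 T:5>4)
P2 drop P (Q beats it: A:7>4 B:8>6 D:12>2 E:9>3)
P2 drop T (Q beats it: A:7>5 B:8>1 D:12>9 E:9>8)
P1 drop A (D beats it: Q:10>7 R:7>2 S:12>9)
P1→{B,D,E} P2→{Q,R,S}

IESDS → P1:{B,D,E} P2:{Q,R,S}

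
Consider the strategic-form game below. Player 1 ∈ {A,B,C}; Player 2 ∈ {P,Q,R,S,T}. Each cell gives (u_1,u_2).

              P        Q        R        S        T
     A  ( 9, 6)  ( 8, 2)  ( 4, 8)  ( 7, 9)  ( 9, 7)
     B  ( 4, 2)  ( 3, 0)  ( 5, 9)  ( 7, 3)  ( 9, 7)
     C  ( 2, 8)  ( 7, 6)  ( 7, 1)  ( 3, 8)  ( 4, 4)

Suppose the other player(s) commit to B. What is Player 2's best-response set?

u_2(P vs B) = 2
u_2(Q vs B) = 0
u_2(R vs B) = 9
u_2(S vs B) = 3
u_2(T vs B) = 7
max payoff 9 at {R}

P2 best: {R}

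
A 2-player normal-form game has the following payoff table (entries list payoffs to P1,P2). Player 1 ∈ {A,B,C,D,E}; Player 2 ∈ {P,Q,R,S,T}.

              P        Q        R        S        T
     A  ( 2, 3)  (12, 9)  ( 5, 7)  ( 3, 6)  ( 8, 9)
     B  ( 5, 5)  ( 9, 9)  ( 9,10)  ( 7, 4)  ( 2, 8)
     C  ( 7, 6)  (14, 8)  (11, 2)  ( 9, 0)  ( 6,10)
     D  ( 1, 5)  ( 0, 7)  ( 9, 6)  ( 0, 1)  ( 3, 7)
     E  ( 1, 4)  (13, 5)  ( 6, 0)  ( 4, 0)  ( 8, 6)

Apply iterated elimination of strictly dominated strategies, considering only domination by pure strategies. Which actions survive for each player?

IESDS → P1:{A,C,E} P2:{Q,T}

P1 drop B (C beats it: P:7>5 Q:14>9 R:11>9 S:9>7 T:6>2)
P1 drop D (C beats it: P:7>1 Q:14>0 R:11>9 S:9>0 T:6>3)
P2 drop P (Q beats it: A:9>3 C:8>6 E:5>4)
P2 drop R (Q beats it: A:9>7 C:8>2 E:5>0)
P2 drop S (Q beats it: A:9>6 C:8>0 E:5>0)
P1→{A,C,E} P2→{Q,T}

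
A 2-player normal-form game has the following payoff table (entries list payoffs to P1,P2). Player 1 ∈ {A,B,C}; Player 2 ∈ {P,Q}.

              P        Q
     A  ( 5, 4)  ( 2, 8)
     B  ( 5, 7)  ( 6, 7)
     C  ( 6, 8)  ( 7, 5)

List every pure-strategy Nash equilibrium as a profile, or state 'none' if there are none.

Nash profiles: (C,P)

(A,P): not NE [P1→C gives 6>5; P2→Q gives 8>4]
(A,Q): not NE [P1→C gives 7>2]
(B,P): not NE [P1→C gives 6>5]
(B,Q): not NE [P1→C gives 7>6]
(C,P): NE
(C,Q): not NE [P2→P gives 8>5]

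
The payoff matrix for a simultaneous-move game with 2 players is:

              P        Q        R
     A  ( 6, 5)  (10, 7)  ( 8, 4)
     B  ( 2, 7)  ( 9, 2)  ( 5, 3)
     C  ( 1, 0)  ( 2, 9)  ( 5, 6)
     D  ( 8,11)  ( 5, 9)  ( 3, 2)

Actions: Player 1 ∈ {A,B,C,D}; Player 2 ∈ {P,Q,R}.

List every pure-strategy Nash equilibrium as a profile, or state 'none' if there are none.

NE set: (A,Q), (D,P)

(A,P): not NE [P1→D gives 8>6; P2→Q gives 7>5]
(A,Q): NE
(A,R): not NE [P2→Q gives 7>4]
(B,P): not NE [P1→D gives 8>2]
(B,Q): not NE [P1→A gives 10>9; P2→P gives 7>2]
(B,R): not NE [P1→A gives 8>5; P2→P gives 7>3]
(C,P): not NE [P1→D gives 8>1; P2→Q gives 9>0]
(C,Q): not NE [P1→A gives 10>2]
(C,R): not NE [P1→A gives 8>5; P2→Q gives 9>6]
(D,P): NE
(D,Q): not NE [P1→A gives 10>5; P2→P gives 11>9]
(D,R): not NE [P1→A gives 8>3; P2→P gives 11>2]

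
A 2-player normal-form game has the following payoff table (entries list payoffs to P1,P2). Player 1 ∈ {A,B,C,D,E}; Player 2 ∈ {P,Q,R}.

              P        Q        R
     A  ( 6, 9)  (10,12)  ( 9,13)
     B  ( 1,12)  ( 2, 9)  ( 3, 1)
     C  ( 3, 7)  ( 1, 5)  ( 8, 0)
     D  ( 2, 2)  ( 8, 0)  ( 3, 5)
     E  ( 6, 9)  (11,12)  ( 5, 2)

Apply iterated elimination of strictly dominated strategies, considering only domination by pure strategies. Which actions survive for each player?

IESDS → P1:{A,E} P2:{Q,R}

P1 drop B (A beats it: P:6>1 Q:10>2 R:9>3)
P1 drop C (A beats it: P:6>3 Q:10>1 R:9>8)
P1 drop D (A beats it: P:6>2 Q:10>8 R:9>3)
P2 drop P (Q beats it: A:12>9 E:12>9)
P1→{A,E} P2→{Q,R}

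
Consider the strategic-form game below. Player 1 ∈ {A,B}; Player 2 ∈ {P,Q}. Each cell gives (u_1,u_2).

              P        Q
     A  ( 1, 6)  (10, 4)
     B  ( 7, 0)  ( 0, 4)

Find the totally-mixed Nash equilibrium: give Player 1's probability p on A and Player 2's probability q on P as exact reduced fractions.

p=2/3, q=5/8

P1 indiff ⇒ q·1+(1-q)·10 = q·7+(1-q)·0 ⇒ q(-6) = (1-q)(-10) ⇒ q = 5/8
P2 indiff ⇒ p·6+(1-p)·0 = p·4+(1-p)·4 ⇒ p(2) = (1-p)(4) ⇒ p = 2/3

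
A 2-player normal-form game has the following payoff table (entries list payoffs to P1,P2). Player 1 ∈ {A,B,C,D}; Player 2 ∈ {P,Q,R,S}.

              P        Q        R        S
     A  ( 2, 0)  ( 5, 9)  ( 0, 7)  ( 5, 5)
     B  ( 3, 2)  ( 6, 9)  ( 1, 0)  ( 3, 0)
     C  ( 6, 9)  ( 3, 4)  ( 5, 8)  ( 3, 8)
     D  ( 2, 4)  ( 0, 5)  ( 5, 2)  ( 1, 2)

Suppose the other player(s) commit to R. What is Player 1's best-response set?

P1 best: {C,D}

u_1(A vs R) = 0
u_1(B vs R) = 1
u_1(C vs R) = 5
u_1(D vs R) = 5
max payoff 5 at {C,D}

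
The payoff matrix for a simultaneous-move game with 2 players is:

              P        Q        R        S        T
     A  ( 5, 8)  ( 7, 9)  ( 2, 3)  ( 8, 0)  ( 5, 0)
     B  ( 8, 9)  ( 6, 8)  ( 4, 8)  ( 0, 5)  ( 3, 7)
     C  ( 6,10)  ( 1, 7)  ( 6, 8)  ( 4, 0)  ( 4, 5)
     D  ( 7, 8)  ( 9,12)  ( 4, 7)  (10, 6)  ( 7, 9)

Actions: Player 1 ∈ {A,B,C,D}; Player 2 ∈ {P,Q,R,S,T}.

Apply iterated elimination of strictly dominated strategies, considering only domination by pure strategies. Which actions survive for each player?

P1 drop A (D beats it: P:7>5 Q:9>7 R:4>2 S:10>8 T:7>5)
P2 drop R (P beats it: B:9>8 C:10>8 D:8>7)
P1 drop C (D beats it: P:7>6 Q:9>1 S:10>4 T:7>4)
P2 drop S (P beats it: B:9>5 D:8>6)
P2 drop T (Q beats it: B:8>7 D:12>9)
P1→{B,D} P2→{P,Q}

Survivors P1:{B,D} P2:{P,Q}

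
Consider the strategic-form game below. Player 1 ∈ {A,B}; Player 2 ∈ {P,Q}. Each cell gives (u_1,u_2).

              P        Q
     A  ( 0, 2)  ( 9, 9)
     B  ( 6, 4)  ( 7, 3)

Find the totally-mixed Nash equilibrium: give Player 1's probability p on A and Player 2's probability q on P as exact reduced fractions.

P1 indiff ⇒ q·0+(1-q)·9 = q·6+(1-q)·7 ⇒ q(-6) = (1-q)(-2) ⇒ q = 1/4
P2 indiff ⇒ p·2+(1-p)·4 = p·9+(1-p)·3 ⇒ p(-7) = (1-p)(-1) ⇒ p = 1/8

(p,q) = (1/8, 1/4)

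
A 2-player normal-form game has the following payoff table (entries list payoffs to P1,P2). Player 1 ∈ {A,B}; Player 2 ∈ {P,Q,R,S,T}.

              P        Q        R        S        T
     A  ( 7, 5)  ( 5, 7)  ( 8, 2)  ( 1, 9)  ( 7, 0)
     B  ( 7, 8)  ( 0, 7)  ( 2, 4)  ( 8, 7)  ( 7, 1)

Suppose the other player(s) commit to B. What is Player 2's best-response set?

argmax u_2 = {P}

u_2(P vs B) = 8
u_2(Q vs B) = 7
u_2(R vs B) = 4
u_2(S vs B) = 7
u_2(T vs B) = 1
max payoff 8 at {P}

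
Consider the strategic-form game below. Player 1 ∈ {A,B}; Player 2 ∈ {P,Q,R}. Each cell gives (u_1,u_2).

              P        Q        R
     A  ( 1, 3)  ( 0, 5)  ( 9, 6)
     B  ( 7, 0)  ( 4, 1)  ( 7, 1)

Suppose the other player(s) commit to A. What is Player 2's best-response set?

u_2(P vs A) = 3
u_2(Q vs A) = 5
u_2(R vs A) = 6
max payoff 6 at {R}

P2 best: {R}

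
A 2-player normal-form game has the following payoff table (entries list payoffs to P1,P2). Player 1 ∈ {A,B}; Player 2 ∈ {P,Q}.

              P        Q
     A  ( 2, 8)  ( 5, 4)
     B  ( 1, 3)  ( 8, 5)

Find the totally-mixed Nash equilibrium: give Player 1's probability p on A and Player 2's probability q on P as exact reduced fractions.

P1 indiff ⇒ q·2+(1-q)·5 = q·1+(1-q)·8 ⇒ q(1) = (1-q)(3) ⇒ q = 3/4
P2 indiff ⇒ p·8+(1-p)·3 = p·4+(1-p)·5 ⇒ p(4) = (1-p)(2) ⇒ p = 1/3

p=1/3, q=3/4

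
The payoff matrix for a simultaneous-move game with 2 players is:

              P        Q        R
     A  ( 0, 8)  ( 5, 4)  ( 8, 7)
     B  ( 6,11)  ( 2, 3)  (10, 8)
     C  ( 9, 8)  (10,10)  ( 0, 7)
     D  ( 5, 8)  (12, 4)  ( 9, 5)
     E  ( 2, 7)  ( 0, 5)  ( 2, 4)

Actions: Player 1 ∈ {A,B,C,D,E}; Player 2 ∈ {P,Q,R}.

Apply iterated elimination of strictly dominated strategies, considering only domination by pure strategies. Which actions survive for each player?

P1 drop A (D beats it: P:5>0 Q:12>5 R:9>8)
P1 drop E (B beats it: P:6>2 Q:2>0 R:10>2)
P2 drop R (P beats it: B:11>8 C:8>7 D:8>5)
P1 drop B (C beats it: P:9>6 Q:10>2)
P1→{C,D} P2→{P,Q}

IESDS → P1:{C,D} P2:{P,Q}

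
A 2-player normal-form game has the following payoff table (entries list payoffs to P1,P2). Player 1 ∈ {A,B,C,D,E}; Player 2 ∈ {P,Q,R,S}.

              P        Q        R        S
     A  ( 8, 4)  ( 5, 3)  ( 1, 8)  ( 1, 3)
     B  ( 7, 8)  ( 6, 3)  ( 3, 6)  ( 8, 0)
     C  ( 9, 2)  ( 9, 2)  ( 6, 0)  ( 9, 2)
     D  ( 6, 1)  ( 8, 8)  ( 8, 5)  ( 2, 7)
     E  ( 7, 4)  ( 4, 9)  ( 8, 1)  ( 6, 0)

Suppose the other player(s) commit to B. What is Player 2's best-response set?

P2 best: {P}

u_2(P vs B) = 8
u_2(Q vs B) = 3
u_2(R vs B) = 6
u_2(S vs B) = 0
max payoff 8 at {P}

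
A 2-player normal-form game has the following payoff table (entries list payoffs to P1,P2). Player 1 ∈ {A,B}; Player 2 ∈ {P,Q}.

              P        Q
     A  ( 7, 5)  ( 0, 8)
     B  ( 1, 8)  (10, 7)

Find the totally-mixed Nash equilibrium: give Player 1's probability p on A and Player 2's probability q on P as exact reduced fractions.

P1 indiff ⇒ q·7+(1-q)·0 = q·1+(1-q)·10 ⇒ q(6) = (1-q)(10) ⇒ q = 5/8
P2 indiff ⇒ p·5+(1-p)·8 = p·8+(1-p)·7 ⇒ p(-3) = (1-p)(-1) ⇒ p = 1/4

P1 mixes 1/4 on A; P2 mixes 5/8 on P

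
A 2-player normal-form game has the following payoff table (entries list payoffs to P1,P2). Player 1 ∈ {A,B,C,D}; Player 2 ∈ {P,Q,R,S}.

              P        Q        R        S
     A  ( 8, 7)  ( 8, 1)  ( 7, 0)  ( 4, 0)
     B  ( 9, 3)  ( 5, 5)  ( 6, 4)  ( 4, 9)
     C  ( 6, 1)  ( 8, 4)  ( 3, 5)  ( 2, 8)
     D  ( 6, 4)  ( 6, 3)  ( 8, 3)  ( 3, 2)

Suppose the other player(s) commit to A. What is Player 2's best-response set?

u_2(P vs A) = 7
u_2(Q vs A) = 1
u_2(R vs A) = 0
u_2(S vs A) = 0
max payoff 7 at {P}

P2 best: {P}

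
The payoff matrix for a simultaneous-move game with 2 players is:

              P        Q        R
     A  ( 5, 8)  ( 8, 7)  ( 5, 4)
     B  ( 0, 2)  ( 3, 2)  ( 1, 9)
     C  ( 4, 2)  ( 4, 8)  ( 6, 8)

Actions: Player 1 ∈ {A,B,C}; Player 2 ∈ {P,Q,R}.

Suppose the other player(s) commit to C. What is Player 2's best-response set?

P2 best: {Q,R}

u_2(P vs C) = 2
u_2(Q vs C) = 8
u_2(R vs C) = 8
max payoff 8 at {Q,R}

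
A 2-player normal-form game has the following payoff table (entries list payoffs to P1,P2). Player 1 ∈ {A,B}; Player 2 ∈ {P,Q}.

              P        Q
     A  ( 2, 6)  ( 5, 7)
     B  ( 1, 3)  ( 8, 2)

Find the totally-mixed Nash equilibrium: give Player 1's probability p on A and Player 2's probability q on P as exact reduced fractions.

(p,q) = (1/2, 3/4)

P1 indiff ⇒ q·2+(1-q)·5 = q·1+(1-q)·8 ⇒ q(1) = (1-q)(3) ⇒ q = 3/4
P2 indiff ⇒ p·6+(1-p)·3 = p·7+(1-p)·2 ⇒ p(-1) = (1-p)(-1) ⇒ p = 1/2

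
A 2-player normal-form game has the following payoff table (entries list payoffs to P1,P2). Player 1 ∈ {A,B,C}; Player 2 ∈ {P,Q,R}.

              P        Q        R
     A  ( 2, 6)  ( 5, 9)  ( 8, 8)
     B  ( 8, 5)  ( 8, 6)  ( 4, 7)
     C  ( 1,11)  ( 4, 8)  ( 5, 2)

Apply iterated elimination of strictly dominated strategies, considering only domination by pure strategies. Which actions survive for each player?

P1 drop C (A beats it: P:2>1 Q:5>4 R:8>5)
P2 drop P (Q beats it: A:9>6 B:6>5)
P1→{A,B} P2→{Q,R}

IESDS → P1:{A,B} P2:{Q,R}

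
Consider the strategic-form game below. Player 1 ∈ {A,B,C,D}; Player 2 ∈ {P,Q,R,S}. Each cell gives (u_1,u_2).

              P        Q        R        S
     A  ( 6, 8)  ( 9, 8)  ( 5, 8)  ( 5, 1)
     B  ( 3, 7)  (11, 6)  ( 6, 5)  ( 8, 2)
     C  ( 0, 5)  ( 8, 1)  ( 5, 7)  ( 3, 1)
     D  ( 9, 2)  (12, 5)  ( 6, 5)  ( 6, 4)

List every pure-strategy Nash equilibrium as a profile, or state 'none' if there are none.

(A,P): not NE [P1→D gives 9>6]
(A,Q): not NE [P1→D gives 12>9]
(A,R): not NE [P1→D gives 6>5]
(A,S): not NE [P1→B gives 8>5; P2→R gives 8>1]
(B,P): not NE [P1→D gives 9>3]
(B,Q): not NE [P1→D gives 12>11; P2→P gives 7>6]
(B,R): not NE [P2→P gives 7>5]
(B,S): not NE [P2→P gives 7>2]
(C,P): not NE [P1→D gives 9>0; P2→R gives 7>5]
(C,Q): not NE [P1→D gives 12>8; P2→R gives 7>1]
(C,R): not NE [P1→D gives 6>5]
(C,S): not NE [P1→B gives 8>3; P2→R gives 7>1]
(D,P): not NE [P2→R gives 5>2]
(D,Q): NE
(D,R): NE
(D,S): not NE [P1→B gives 8>6; P2→R gives 5>4]

PSNE = {(D,Q), (D,R)}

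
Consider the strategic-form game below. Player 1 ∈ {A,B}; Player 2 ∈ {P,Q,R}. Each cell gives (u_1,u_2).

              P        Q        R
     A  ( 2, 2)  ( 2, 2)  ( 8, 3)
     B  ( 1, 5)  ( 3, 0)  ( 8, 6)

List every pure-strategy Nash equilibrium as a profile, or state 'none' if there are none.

(A,P): not NE [P2→R gives 3>2]
(A,Q): not NE [P1→B gives 3>2; P2→R gives 3>2]
(A,R): NE
(B,P): not NE [P1→A gives 2>1; P2→R gives 6>5]
(B,Q): not NE [P2→R gives 6>0]
(B,R): NE

Nash profiles: (A,R), (B,R)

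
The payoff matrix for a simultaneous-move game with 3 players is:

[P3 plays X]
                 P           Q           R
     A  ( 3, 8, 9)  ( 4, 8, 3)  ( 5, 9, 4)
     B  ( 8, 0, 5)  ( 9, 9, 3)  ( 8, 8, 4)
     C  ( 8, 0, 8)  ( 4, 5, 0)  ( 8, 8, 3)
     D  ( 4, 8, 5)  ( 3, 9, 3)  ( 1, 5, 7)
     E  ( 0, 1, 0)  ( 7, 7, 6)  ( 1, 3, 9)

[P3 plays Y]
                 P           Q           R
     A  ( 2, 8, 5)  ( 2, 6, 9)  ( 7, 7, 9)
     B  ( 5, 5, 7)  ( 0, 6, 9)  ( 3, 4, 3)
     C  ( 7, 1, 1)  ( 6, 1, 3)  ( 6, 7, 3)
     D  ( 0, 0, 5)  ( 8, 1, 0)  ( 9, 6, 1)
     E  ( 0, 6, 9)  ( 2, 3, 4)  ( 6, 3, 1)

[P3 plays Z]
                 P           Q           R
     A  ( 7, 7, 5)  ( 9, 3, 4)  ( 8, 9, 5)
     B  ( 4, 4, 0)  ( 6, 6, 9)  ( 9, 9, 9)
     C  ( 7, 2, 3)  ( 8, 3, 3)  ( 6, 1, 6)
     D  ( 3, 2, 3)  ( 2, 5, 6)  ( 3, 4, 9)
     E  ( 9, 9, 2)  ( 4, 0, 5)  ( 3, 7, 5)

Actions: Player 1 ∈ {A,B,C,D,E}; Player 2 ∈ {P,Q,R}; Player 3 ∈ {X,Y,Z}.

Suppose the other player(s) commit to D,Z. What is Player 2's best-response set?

BR_2 = {Q}

u_2(P vs D,Z) = 2
u_2(Q vs D,Z) = 5
u_2(R vs D,Z) = 4
max payoff 5 at {Q}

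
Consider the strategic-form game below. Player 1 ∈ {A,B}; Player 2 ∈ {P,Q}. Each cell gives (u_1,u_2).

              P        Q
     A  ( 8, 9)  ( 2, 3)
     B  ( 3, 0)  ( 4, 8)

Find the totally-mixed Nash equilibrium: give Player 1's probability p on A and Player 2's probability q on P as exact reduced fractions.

P1 indiff ⇒ q·8+(1-q)·2 = q·3+(1-q)·4 ⇒ q(5) = (1-q)(2) ⇒ q = 2/7
P2 indiff ⇒ p·9+(1-p)·0 = p·3+(1-p)·8 ⇒ p(6) = (1-p)(8) ⇒ p = 4/7

P1 mixes 4/7 on A; P2 mixes 2/7 on P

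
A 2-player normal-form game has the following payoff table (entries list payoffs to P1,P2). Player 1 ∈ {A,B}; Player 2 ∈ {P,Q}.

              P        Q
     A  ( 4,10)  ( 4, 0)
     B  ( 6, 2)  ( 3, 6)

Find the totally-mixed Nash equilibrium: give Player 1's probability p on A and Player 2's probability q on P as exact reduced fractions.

P1 indiff ⇒ q·4+(1-q)·4 = q·6+(1-q)·3 ⇒ q(-2) = (1-q)(-1) ⇒ q = 1/3
P2 indiff ⇒ p·10+(1-p)·2 = p·0+(1-p)·6 ⇒ p(10) = (1-p)(4) ⇒ p = 2/7

p=2/7, q=1/3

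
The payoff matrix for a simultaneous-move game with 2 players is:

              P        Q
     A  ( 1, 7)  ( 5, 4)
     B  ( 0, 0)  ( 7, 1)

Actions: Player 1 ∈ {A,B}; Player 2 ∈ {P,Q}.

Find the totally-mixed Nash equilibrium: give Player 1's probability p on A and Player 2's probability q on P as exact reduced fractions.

P1 indiff ⇒ q·1+(1-q)·5 = q·0+(1-q)·7 ⇒ q(1) = (1-q)(2) ⇒ q = 2/3
P2 indiff ⇒ p·7+(1-p)·0 = p·4+(1-p)·1 ⇒ p(3) = (1-p)(1) ⇒ p = 1/4

P1 mixes 1/4 on A; P2 mixes 2/3 on P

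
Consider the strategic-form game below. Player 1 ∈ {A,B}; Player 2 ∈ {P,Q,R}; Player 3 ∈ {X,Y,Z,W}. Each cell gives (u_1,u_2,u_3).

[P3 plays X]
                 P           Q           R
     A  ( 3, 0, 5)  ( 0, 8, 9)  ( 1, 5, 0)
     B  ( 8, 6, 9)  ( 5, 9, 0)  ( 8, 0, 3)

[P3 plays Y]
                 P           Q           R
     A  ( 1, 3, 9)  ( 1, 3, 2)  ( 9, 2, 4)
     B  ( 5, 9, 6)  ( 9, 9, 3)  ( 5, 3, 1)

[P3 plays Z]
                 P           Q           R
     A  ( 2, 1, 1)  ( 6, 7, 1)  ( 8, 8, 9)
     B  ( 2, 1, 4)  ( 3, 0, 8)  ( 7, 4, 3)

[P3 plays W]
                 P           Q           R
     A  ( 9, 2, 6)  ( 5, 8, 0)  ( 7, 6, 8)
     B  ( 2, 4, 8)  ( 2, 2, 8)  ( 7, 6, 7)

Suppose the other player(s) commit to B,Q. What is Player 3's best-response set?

argmax u_3 = {Z,W}

u_3(X vs B,Q) = 0
u_3(Y vs B,Q) = 3
u_3(Z vs B,Q) = 8
u_3(W vs B,Q) = 8
max payoff 8 at {Z,W}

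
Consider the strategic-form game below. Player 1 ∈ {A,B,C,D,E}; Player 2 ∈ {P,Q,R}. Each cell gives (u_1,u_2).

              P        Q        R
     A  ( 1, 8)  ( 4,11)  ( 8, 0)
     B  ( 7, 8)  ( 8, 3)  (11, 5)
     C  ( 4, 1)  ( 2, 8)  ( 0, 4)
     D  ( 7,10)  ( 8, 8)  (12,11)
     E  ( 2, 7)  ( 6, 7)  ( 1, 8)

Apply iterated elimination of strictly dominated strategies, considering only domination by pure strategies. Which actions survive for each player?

P1 drop A (B beats it: P:7>1 Q:8>4 R:11>8)
P1 drop C (B beats it: P:7>4 Q:8>2 R:11>0)
P1 drop E (B beats it: P:7>2 Q:8>6 R:11>1)
P2 drop Q (P beats it: B:8>3 D:10>8)
P1→{B,D} P2→{P,R}

Remaining: P1:{B,D} P2:{P,R}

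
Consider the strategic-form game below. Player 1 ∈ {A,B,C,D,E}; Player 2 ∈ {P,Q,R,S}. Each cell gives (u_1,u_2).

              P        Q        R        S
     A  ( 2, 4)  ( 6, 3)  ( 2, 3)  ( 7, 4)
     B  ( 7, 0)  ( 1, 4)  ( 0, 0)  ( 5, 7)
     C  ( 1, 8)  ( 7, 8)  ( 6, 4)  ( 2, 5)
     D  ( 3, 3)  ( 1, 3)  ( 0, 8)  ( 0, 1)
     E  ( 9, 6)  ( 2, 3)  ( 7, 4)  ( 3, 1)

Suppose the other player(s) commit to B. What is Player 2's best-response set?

u_2(P vs B) = 0
u_2(Q vs B) = 4
u_2(R vs B) = 0
u_2(S vs B) = 7
max payoff 7 at {S}

BR_2 = {S}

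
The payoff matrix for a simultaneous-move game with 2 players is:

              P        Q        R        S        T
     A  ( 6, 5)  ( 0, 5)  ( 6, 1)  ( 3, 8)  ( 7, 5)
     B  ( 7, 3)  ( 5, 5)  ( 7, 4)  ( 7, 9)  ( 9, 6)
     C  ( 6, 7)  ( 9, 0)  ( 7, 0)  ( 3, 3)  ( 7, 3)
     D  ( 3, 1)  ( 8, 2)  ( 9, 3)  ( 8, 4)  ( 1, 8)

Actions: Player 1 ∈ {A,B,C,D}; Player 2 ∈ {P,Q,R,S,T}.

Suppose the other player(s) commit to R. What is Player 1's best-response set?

BR_1 = {D}

u_1(A vs R) = 6
u_1(B vs R) = 7
u_1(C vs R) = 7
u_1(D vs R) = 9
max payoff 9 at {D}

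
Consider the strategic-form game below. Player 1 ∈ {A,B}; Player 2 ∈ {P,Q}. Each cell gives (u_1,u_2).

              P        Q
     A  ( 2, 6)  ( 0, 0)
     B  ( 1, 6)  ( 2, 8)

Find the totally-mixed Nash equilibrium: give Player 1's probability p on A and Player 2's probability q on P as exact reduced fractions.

(p,q) = (1/4, 2/3)

P1 indiff ⇒ q·2+(1-q)·0 = q·1+(1-q)·2 ⇒ q(1) = (1-q)(2) ⇒ q = 2/3
P2 indiff ⇒ p·6+(1-p)·6 = p·0+(1-p)·8 ⇒ p(6) = (1-p)(2) ⇒ p = 1/4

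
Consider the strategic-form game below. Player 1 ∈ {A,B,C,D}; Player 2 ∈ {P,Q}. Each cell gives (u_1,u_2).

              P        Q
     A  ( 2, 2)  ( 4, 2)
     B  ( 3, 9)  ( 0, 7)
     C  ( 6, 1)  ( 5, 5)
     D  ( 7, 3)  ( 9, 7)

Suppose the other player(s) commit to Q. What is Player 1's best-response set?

u_1(A vs Q) = 4
u_1(B vs Q) = 0
u_1(C vs Q) = 5
u_1(D vs Q) = 9
max payoff 9 at {D}

BR_1 = {D}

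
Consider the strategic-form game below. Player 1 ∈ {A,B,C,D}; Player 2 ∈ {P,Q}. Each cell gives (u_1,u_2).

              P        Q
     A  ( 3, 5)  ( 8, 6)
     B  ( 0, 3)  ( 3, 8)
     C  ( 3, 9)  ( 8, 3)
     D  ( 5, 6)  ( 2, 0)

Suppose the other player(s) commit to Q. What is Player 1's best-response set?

u_1(A vs Q) = 8
u_1(B vs Q) = 3
u_1(C vs Q) = 8
u_1(D vs Q) = 2
max payoff 8 at {A,C}

BR_1 = {A,C}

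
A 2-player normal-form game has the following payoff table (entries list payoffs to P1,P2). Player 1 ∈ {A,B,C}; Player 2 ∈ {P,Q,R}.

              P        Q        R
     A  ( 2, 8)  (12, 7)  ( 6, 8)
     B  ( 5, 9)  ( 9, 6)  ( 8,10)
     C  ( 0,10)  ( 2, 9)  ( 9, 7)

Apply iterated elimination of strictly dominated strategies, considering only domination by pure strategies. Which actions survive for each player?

Survivors P1:{B,C} P2:{P,R}

P2 drop Q (P beats it: A:8>7 B:9>6 C:10>9)
P1 drop A (B beats it: P:5>2 R:8>6)
P1→{B,C} P2→{P,R}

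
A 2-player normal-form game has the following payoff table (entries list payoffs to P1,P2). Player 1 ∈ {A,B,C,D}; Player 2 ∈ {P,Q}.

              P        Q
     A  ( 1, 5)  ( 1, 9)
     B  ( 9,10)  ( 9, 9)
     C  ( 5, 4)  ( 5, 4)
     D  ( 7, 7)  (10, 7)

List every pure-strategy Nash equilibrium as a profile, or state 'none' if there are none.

NE set: (B,P), (D,Q)

(A,P): not NE [P1→B gives 9>1; P2→Q gives 9>5]
(A,Q): not NE [P1→D gives 10>1]
(B,P): NE
(B,Q): not NE [P1→D gives 10>9; P2→P gives 10>9]
(C,P): not NE [P1→B gives 9>5]
(C,Q): not NE [P1→D gives 10>5]
(D,P): not NE [P1→B gives 9>7]
(D,Q): NE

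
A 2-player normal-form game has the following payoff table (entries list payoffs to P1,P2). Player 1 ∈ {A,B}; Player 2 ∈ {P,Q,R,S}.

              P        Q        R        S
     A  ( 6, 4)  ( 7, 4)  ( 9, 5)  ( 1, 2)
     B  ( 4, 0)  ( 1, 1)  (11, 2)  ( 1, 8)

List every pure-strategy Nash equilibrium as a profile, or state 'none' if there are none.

Nash profiles: (B,S)

(A,P): not NE [P2→R gives 5>4]
(A,Q): not NE [P2→R gives 5>4]
(A,R): not NE [P1→B gives 11>9]
(A,S): not NE [P2→R gives 5>2]
(B,P): not NE [P1→A gives 6>4; P2→S gives 8>0]
(B,Q): not NE [P1→A gives 7>1; P2→S gives 8>1]
(B,R): not NE [P2→S gives 8>2]
(B,S): NE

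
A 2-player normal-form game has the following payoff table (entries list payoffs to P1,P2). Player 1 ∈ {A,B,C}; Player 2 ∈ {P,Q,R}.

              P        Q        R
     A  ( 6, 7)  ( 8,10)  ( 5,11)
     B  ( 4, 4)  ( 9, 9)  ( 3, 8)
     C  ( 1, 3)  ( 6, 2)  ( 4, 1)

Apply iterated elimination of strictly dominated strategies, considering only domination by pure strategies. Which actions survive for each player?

P1 drop C (A beats it: P:6>1 Q:8>6 R:5>4)
P2 drop P (Q beats it: A:10>7 B:9>4)
P1→{A,B} P2→{Q,R}

Remaining: P1:{A,B} P2:{Q,R}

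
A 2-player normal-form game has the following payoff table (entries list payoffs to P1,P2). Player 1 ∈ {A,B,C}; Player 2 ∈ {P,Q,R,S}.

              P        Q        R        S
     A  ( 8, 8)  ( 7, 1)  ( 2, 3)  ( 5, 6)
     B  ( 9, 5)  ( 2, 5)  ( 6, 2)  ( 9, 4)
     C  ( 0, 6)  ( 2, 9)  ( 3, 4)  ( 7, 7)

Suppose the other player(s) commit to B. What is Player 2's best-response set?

u_2(P vs B) = 5
u_2(Q vs B) = 5
u_2(R vs B) = 2
u_2(S vs B) = 4
max payoff 5 at {P,Q}

argmax u_2 = {P,Q}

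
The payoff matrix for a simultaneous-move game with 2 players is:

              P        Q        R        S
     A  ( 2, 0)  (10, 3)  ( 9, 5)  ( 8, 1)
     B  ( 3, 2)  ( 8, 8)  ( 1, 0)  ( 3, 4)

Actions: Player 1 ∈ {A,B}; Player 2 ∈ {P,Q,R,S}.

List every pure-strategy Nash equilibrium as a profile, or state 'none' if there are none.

(A,P): not NE [P1→B gives 3>2; P2→R gives 5>0]
(A,Q): not NE [P2→R gives 5>3]
(A,R): NE
(A,S): not NE [P2→R gives 5>1]
(B,P): not NE [P2→Q gives 8>2]
(B,Q): not NE [P1→A gives 10>8]
(B,R): not NE [P1→A gives 9>1; P2→Q gives 8>0]
(B,S): not NE [P1→A gives 8>3; P2→Q gives 8>4]

NE set: (A,R)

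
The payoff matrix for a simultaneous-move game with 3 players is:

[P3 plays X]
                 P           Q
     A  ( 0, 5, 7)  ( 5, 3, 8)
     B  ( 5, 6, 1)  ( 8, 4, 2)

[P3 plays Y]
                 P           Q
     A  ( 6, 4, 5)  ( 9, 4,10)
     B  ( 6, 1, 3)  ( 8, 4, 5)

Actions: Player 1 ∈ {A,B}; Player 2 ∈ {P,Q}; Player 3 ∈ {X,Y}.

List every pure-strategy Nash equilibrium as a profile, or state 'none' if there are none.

(A,P,X): not NE [P1→B gives 5>0]
(A,P,Y): not NE [P3→X gives 7>5]
(A,Q,X): not NE [P1→B gives 8>5; P2→P gives 5>3; P3→Y gives 10>8]
(A,Q,Y): NE
(B,P,X): not NE [P3→Y gives 3>1]
(B,P,Y): not NE [P2→Q gives 4>1]
(B,Q,X): not NE [P2→P gives 6>4; P3→Y gives 5>2]
(B,Q,Y): not NE [P1→A gives 9>8]

Nash profiles: (A,Q,Y)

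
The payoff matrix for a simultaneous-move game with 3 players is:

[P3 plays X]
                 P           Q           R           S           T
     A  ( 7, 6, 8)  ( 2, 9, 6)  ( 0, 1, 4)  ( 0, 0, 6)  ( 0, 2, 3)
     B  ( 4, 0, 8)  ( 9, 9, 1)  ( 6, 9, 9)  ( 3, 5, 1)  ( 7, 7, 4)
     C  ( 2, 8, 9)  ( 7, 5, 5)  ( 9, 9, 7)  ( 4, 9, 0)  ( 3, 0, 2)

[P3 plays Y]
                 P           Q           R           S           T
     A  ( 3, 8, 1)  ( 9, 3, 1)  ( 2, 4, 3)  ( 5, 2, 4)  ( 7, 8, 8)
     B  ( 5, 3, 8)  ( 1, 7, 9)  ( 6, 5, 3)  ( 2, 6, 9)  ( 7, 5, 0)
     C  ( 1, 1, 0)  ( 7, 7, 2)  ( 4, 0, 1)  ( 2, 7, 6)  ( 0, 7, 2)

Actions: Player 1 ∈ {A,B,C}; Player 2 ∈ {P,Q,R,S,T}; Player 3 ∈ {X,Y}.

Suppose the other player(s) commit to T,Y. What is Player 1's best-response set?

u_1(A vs T,Y) = 7
u_1(B vs T,Y) = 7
u_1(C vs T,Y) = 0
max payoff 7 at {A,B}

argmax u_1 = {A,B}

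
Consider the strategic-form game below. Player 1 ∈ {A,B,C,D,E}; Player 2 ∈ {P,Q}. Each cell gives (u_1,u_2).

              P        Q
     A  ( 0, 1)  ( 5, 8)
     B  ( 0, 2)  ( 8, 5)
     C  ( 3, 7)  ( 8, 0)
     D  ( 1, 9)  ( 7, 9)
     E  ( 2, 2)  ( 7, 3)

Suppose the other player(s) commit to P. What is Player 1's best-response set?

BR_1 = {C}

u_1(A vs P) = 0
u_1(B vs P) = 0
u_1(C vs P) = 3
u_1(D vs P) = 1
u_1(E vs P) = 2
max payoff 3 at {C}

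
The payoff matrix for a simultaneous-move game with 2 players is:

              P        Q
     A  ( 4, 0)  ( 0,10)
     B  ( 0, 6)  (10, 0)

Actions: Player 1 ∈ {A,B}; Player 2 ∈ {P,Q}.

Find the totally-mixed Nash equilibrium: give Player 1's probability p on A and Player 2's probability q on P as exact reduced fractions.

P1 mixes 3/8 on A; P2 mixes 5/7 on P

P1 indiff ⇒ q·4+(1-q)·0 = q·0+(1-q)·10 ⇒ q(4) = (1-q)(10) ⇒ q = 5/7
P2 indiff ⇒ p·0+(1-p)·6 = p·10+(1-p)·0 ⇒ p(-10) = (1-p)(-6) ⇒ p = 3/8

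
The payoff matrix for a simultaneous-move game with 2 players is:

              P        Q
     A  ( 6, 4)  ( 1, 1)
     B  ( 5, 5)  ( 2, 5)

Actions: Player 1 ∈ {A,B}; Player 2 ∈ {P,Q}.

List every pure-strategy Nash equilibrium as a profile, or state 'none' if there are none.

PSNE = {(A,P), (B,Q)}

(A,P): NE
(A,Q): not NE [P1→B gives 2>1; P2→P gives 4>1]
(B,P): not NE [P1→A gives 6>5]
(B,Q): NE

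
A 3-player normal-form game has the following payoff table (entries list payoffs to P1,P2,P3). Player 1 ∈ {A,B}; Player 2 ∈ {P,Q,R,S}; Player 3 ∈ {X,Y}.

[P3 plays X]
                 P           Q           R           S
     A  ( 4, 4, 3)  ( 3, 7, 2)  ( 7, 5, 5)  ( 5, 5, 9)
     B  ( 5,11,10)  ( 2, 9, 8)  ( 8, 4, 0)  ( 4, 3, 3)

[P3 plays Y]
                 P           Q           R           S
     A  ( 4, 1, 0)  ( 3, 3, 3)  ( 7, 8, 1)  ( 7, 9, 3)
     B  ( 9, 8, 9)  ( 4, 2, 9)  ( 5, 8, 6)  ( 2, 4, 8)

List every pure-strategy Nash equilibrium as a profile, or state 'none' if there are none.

Nash profiles: (B,P,X)

(A,P,X): not NE [P1→B gives 5>4; P2→Q gives 7>4]
(A,P,Y): not NE [P1→B gives 9>4; P2→S gives 9>1; P3→X gives 3>0]
(A,Q,X): not NE [P3→Y gives 3>2]
(A,Q,Y): not NE [P1→B gives 4>3; P2→S gives 9>3]
(A,R,X): not NE [P1→B gives 8>7; P2→Q gives 7>5]
(A,R,Y): not NE [P2→S gives 9>8; P3→X gives 5>1]
(A,S,X): not NE [P2→Q gives 7>5]
(A,S,Y): not NE [P3→X gives 9>3]
(B,P,X): NE
(B,P,Y): not NE [P3→X gives 10>9]
(B,Q,X): not NE [P1→A gives 3>2; P2→P gives 11>9; P3→Y gives 9>8]
(B,Q,Y): not NE [P2→R gives 8>2]
(B,R,X): not NE [P2→P gives 11>4; P3→Y gives 6>0]
(B,R,Y): not NE [P1→A gives 7>5]
(B,S,X): not NE [P1→A gives 5>4; P2→P gives 11>3; P3→Y gives 8>3]
(B,S,Y): not NE [P1→A gives 7>2; P2→R gives 8>4]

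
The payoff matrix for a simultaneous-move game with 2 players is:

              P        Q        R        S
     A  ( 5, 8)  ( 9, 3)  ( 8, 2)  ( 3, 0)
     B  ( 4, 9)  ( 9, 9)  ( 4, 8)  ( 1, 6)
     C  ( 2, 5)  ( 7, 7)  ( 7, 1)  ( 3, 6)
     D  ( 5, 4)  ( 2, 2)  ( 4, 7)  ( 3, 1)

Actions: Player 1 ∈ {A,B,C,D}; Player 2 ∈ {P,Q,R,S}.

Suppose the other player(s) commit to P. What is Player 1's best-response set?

argmax u_1 = {A,D}

u_1(A vs P) = 5
u_1(B vs P) = 4
u_1(C vs P) = 2
u_1(D vs P) = 5
max payoff 5 at {A,D}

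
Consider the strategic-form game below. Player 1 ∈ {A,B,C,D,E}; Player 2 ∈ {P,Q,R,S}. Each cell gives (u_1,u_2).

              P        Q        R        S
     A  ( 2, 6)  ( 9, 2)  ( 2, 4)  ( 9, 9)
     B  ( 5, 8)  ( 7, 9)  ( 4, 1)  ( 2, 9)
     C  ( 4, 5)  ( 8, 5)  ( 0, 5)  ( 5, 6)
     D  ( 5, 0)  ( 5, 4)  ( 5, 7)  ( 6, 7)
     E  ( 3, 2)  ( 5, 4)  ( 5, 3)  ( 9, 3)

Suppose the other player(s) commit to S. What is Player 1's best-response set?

BR_1 = {A,E}

u_1(A vs S) = 9
u_1(B vs S) = 2
u_1(C vs S) = 5
u_1(D vs S) = 6
u_1(E vs S) = 9
max payoff 9 at {A,E}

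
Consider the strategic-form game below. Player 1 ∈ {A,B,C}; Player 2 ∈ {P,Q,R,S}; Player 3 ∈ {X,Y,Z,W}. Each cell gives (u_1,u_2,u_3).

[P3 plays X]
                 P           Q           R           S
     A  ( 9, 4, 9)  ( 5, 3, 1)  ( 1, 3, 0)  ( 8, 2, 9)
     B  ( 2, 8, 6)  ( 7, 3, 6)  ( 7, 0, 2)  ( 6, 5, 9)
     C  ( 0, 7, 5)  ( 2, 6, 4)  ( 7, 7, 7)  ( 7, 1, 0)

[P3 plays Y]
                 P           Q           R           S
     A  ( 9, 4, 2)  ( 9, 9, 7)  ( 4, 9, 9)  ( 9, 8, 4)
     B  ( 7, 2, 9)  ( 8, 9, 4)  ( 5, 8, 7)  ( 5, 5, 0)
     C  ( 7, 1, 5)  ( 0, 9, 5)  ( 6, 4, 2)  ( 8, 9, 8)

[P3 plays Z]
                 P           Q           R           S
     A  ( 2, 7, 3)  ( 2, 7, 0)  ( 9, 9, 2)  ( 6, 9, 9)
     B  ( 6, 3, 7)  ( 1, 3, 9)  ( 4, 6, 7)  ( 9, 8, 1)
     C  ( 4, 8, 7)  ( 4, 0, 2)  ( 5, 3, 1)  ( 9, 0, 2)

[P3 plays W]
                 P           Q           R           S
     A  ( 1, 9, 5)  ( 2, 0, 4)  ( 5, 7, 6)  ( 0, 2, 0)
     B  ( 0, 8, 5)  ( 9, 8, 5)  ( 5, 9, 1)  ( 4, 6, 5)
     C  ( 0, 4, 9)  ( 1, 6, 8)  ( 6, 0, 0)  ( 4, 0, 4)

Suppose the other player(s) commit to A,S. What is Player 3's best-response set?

BR_3 = {X,Z}

u_3(X vs A,S) = 9
u_3(Y vs A,S) = 4
u_3(Z vs A,S) = 9
u_3(W vs A,S) = 0
max payoff 9 at {X,Z}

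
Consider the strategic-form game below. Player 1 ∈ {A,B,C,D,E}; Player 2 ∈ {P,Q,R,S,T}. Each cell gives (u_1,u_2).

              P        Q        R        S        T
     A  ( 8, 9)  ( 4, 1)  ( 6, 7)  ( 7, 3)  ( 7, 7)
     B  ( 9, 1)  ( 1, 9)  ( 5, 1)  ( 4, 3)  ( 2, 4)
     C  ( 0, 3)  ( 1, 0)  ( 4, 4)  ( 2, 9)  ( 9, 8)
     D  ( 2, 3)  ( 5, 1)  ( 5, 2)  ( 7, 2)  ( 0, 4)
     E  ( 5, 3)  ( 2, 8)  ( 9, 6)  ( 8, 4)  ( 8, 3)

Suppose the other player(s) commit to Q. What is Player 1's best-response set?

u_1(A vs Q) = 4
u_1(B vs Q) = 1
u_1(C vs Q) = 1
u_1(D vs Q) = 5
u_1(E vs Q) = 2
max payoff 5 at {D}

BR_1 = {D}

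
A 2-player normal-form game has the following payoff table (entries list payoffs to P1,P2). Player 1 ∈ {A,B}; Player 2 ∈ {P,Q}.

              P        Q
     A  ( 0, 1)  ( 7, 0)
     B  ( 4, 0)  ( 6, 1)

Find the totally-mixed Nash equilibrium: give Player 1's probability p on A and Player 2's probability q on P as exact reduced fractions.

p=1/2, q=1/5

P1 indiff ⇒ q·0+(1-q)·7 = q·4+(1-q)·6 ⇒ q(-4) = (1-q)(-1) ⇒ q = 1/5
P2 indiff ⇒ p·1+(1-p)·0 = p·0+(1-p)·1 ⇒ p(1) = (1-p)(1) ⇒ p = 1/2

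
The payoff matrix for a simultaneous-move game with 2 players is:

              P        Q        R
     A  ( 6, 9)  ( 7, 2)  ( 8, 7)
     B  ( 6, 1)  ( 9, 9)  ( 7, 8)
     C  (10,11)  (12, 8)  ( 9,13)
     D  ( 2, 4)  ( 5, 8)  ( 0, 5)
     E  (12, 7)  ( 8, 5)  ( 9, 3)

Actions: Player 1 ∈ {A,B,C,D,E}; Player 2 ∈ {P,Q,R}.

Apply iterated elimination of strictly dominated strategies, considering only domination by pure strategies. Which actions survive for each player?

IESDS → P1:{C,E} P2:{P,R}

P1 drop A (C beats it: P:10>6 Q:12>7 R:9>8)
P1 drop B (C beats it: P:10>6 Q:12>9 R:9>7)
P1 drop D (C beats it: P:10>2 Q:12>5 R:9>0)
P2 drop Q (P beats it: C:11>8 E:7>5)
P1→{C,E} P2→{P,R}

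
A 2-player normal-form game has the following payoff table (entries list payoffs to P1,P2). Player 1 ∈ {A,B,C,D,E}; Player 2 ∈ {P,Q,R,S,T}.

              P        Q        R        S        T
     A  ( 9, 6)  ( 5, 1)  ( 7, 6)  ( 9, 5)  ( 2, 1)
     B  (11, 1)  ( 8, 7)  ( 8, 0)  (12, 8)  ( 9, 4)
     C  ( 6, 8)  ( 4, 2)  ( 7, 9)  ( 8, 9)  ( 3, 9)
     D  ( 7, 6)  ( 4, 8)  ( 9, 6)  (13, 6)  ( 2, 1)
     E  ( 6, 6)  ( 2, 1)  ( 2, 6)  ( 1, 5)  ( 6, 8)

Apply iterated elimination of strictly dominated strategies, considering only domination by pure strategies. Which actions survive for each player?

IESDS → P1:{B,D} P2:{Q,S}

P1 drop A (B beats it: P:11>9 Q:8>5 R:8>7 S:12>9 T:9>2)
P1 drop C (B beats it: P:11>6 Q:8>4 R:8>7 S:12>8 T:9>3)
P1 drop E (B beats it: P:11>6 Q:8>2 R:8>2 S:12>1 T:9>6)
P2 drop P (Q beats it: B:7>1 D:8>6)
P2 drop R (Q beats it: B:7>0 D:8>6)
P2 drop T (Q beats it: B:7>4 D:8>1)
P1→{B,D} P2→{Q,S}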